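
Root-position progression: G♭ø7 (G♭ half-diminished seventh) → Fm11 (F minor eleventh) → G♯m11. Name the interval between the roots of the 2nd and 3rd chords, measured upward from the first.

A2

The roots are F and G♯.
From F to G♯: 3 semitones over a second = augmented.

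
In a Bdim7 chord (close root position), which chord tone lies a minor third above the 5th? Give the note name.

Spelling the chord: B, D, F, Ab.
The 5th is F. A minor third above F is Ab.
Ab is the chord's 7th.

Ab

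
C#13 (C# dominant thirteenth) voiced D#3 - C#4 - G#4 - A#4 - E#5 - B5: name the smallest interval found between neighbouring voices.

Adjacent intervals: D#3→C#4 = minor seventh; C#4→G#4 = perfect fifth; G#4→A#4 = major second; A#4→E#5 = perfect fifth; E#5→B5 = diminished fifth.
The smallest is G#4 to A#4, a major second (2 semitones).

major 2nd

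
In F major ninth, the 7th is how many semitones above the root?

11

F major ninth is spelled F, A, C, E, G.
F to E is a major seventh: 11 semitones.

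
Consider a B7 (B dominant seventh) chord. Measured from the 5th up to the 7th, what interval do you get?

B7 is spelled B, D#, F#, A.
That puts F# below A.
From F# to A: 3 semitones over a third = minor.

minor 3rd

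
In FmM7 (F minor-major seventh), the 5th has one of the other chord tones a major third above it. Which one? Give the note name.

Fm(maj7): F, A♭, C, E.
The 5th is C. A major third above C is E.
E is the chord's 7th.

E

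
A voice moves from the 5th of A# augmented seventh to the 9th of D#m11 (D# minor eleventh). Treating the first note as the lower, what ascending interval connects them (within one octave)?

The 5th of A# augmented seventh is E##; the 9th of D#m11 (D# minor eleventh) is E#.
8 letter names make it an octave; at 11 semitones (a half step narrower than perfect) the quality is diminished.

diminished octave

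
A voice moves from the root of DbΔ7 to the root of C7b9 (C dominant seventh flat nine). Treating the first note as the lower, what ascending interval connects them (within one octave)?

major 7th

DbΔ7 has Db as its root, and C7b9 (C dominant seventh flat nine) has C as its root.
Db up to C spans 7 letter names and 11 semitones — a major seventh.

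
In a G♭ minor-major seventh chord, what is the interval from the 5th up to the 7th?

major 3rd

G♭mM7: G♭–B𝄫–D♭–F.
That puts D♭ below F.
Counting 3 letters and 4 half steps from D♭ gives a major third.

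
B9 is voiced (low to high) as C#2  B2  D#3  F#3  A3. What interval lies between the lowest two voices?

minor seventh

Those voices are C#2 and B2.
C# up to B is 10 semitones, a half step narrower than a major seventh, so the interval is minor.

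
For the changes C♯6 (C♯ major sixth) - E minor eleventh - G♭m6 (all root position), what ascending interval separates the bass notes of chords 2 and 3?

The roots are E and G♭.
From E to G♭: 2 semitones over a third = diminished.

diminished third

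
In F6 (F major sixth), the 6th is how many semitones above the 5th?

The chord tones of F6 (F major sixth) are F-A-C-D.
C to D is a major second: 2 semitones.

2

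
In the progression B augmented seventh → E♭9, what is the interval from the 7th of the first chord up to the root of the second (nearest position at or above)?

diminished 5th

B augmented seventh has A as its 7th, and E♭9 has E♭ as its root.
A up to E♭ is 6 semitones, a half step narrower than a perfect fifth, so the interval is diminished.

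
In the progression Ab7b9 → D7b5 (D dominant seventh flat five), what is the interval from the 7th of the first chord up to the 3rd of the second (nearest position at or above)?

Ab7b9 has Gb as its 7th, and D7b5 (D dominant seventh flat five) has F# as its 3rd.
From Gb to F#: 12 semitones over a seventh = augmented.

A7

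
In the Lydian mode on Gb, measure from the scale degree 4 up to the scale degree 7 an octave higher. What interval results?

perfect eleventh

The scale runs Gb Ab Bb C Db Eb F.
The scale degree 4 is C and the scale degree 7 (up an octave) is F.
Counting 11 letters and 17 half steps from C gives a perfect eleventh.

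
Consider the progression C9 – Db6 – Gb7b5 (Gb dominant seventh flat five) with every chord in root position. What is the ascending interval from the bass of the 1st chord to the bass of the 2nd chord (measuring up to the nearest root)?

minor 2nd

The roots are C and Db.
From C to Db: 1 semitone over a second = minor.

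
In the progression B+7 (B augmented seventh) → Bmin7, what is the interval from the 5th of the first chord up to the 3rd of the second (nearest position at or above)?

B+7 (B augmented seventh) has F## as its 5th, and Bmin7 has D as its 3rd.
6 letter names make it a sixth; at 7 semitones (a whole step narrower than major) the quality is diminished.

diminished sixth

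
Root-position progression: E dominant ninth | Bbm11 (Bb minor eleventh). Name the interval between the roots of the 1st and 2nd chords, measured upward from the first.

d5

The roots are E and Bb.
5 letter names make it a fifth; at 6 semitones (a half step narrower than perfect) the quality is diminished.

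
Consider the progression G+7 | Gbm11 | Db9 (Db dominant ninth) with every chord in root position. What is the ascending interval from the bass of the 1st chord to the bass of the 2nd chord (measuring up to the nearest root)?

d8

The roots are G and Gb.
G up to Gb is 11 semitones, a half step narrower than a perfect octave, so the interval is diminished.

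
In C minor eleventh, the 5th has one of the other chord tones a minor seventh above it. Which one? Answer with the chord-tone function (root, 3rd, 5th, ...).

Cm11 (C minor eleventh) is spelled C Eb G Bb D F.
The 5th is G. A minor seventh above G is F.
F is the chord's 11th.

11th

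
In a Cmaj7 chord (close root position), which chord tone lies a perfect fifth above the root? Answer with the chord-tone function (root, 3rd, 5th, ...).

5th

CM7 (C major seventh): C-E-G-B.
The root is C. A perfect fifth above C is G.
G is the chord's 5th.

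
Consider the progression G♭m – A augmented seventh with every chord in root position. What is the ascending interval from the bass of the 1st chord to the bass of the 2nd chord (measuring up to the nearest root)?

augmented second

The roots are G♭ and A.
2 letter names make it a second; at 3 semitones (a half step wider than major) the quality is augmented.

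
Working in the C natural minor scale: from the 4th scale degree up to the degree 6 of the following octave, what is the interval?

The scale runs C D Eb F G Ab Bb.
So we need the interval from F up to Ab.
F up to Ab is 15 semitones, a half step narrower than a major tenth, so the interval is minor.

m10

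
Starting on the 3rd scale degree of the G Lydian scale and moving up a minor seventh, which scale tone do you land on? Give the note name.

The scale is G A B C# D E F#.
The 3rd scale degree is B; a minor seventh above that is A — scale degree 2.

A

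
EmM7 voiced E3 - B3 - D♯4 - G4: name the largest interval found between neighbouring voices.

Adjacent intervals: E3→B3 = perfect fifth; B3→D♯4 = major third; D♯4→G4 = diminished fourth.
The largest is E3 to B3, a perfect fifth (7 semitones).

perfect fifth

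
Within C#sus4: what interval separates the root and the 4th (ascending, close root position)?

P4

C#sus4 is spelled C#-F#-G#.
That puts C# below F#.
C# up to F# spans 4 letter names and 5 semitones — a perfect fourth.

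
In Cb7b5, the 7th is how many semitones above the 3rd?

The chord tones of Cb7b5 (Cb dominant seventh flat five) are Cb–Eb–Gbb–Bbb.
Eb to Bbb is a diminished fifth: 6 semitones.

6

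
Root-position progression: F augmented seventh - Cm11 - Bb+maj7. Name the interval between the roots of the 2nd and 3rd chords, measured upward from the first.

minor 7th

The roots are C and Bb.
C up to Bb is 10 semitones, a half step narrower than a major seventh, so the interval is minor.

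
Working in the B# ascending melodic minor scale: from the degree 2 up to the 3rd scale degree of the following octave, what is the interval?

minor ninth

The scale runs B# C## D# E# F## G## A##.
That puts C## below D#.
C## up to D# is 13 semitones, a half step narrower than a major ninth, so the interval is minor.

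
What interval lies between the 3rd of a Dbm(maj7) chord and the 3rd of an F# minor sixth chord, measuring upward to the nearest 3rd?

Dbm(maj7) has Fb as its 3rd, and F# minor sixth has A as its 3rd.
Fb up to A is 5 semitones, a half step wider than a major third, so the interval is augmented.

A3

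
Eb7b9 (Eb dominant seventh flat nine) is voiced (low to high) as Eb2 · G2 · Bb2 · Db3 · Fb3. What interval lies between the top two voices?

Those voices are Db3 and Fb3.
3 letter names make it a third; at 3 semitones (a half step narrower than major) the quality is minor.

minor 3rd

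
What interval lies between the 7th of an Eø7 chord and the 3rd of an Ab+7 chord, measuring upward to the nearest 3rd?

minor seventh

The 7th of Eø7 is D; the 3rd of Ab+7 is C.
7 letter names make it a seventh; at 10 semitones (a half step narrower than major) the quality is minor.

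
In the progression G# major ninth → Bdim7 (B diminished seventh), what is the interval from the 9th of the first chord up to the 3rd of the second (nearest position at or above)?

diminished 4th

The 9th of G# major ninth is A#; the 3rd of Bdim7 (B diminished seventh) is D.
4 letter names make it a fourth; at 4 semitones (a half step narrower than perfect) the quality is diminished.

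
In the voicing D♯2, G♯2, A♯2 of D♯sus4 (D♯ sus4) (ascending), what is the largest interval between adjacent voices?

Adjacent intervals: D♯2→G♯2 = perfect fourth; G♯2→A♯2 = major second.
The largest is D♯2 to G♯2, a perfect fourth (5 semitones).

perfect 4th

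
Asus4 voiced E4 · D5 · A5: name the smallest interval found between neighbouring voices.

perfect 5th

Adjacent intervals: E4→D5 = minor seventh; D5→A5 = perfect fifth.
The smallest is D5 to A5, a perfect fifth (7 semitones).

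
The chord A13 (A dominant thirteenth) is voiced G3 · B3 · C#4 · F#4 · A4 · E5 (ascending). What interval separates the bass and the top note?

major 13th

The outer voices are G3 and E5.
G up to E spans 13 letter names and 21 semitones — a major thirteenth.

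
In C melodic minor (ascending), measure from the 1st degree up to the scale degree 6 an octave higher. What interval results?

C melodic minor: C D E♭ F G A B.
That puts C below A.
Counting 13 letters and 21 half steps from C gives a major thirteenth.

major 13th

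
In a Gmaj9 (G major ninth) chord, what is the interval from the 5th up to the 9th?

Gmaj9 is spelled G, B, D, F#, A.
5th = D; 9th = A.
Counting 5 letters and 7 half steps from D gives a perfect fifth.

perfect fifth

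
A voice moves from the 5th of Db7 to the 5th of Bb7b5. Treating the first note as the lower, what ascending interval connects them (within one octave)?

minor sixth

The 5th of Db7 is Ab; the 5th of Bb7b5 is Fb.
6 letter names make it a sixth; at 8 semitones (a half step narrower than major) the quality is minor.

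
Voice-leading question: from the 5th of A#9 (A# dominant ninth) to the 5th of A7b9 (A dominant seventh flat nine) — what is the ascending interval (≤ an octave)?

The 5th of A#9 (A# dominant ninth) is E#; the 5th of A7b9 (A dominant seventh flat nine) is E.
E# up to E is 11 semitones, a half step narrower than a perfect octave, so the interval is diminished.

diminished octave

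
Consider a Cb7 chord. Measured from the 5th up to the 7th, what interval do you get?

minor 3rd

The chord tones of Cb7 (Cb dominant seventh) are Cb-Eb-Gb-Bbb.
5th = Gb; 7th = Bbb.
From Gb to Bbb: 3 semitones over a third = minor.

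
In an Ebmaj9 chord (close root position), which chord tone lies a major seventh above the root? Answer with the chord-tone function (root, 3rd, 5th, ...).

Ebmaj9: Eb-G-Bb-D-F.
The root is Eb. A major seventh above Eb is D.
D is the chord's 7th.

7th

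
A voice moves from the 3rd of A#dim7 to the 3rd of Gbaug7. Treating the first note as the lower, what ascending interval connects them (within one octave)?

A#dim7 has C# as its 3rd, and Gbaug7 has Bb as its 3rd.
7 letter names make it a seventh; at 9 semitones (a whole step narrower than major) the quality is diminished.

diminished seventh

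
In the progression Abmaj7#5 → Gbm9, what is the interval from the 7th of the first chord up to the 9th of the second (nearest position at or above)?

The 7th of Abmaj7#5 is G; the 9th of Gbm9 is Ab.
From G to Ab: 1 semitone over a second = minor.

minor second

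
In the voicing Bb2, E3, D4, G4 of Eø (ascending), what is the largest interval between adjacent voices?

Adjacent intervals: Bb2→E3 = augmented fourth; E3→D4 = minor seventh; D4→G4 = perfect fourth.
The largest is E3 to D4, a minor seventh (10 semitones).

m7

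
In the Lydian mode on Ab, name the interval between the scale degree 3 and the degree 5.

minor third

The scale runs Ab Bb C D Eb F G.
So we need the interval from C up to Eb.
C up to Eb is 3 semitones, a half step narrower than a major third, so the interval is minor.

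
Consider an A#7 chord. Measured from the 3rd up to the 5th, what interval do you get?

minor third

A# dominant seventh: A#-C##-E#-G#.
The 3rd is C## and the 5th is E#.
3 letter names make it a third; at 3 semitones (a half step narrower than major) the quality is minor.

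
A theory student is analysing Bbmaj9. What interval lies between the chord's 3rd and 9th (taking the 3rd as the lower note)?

Bbmaj9 (Bb major ninth): Bb-D-F-A-C.
That puts D below C.
7 letter names make it a seventh; at 10 semitones (a half step narrower than major) the quality is minor.

minor seventh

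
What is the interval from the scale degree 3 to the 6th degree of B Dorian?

augmented fourth

B dorian: B C# D E F# G# A.
Scale degree 3 = D; degree 6 = G#.
D up to G# is 6 semitones, a half step wider than a perfect fourth, so the interval is augmented.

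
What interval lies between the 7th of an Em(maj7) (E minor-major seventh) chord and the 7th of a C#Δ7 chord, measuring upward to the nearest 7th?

The 7th of Em(maj7) (E minor-major seventh) is D#; the 7th of C#Δ7 is B#.
From D# to B# is 9 semitones, exactly the major sixth.

major sixth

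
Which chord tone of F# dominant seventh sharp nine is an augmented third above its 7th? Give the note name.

G##

F#7#9 is spelled F#, A#, C#, E, G##.
The 7th is E. An augmented third above E is G##.
G## is the chord's 9th.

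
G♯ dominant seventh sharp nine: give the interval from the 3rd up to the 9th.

G♯7#9 is spelled G♯ B♯ D♯ F♯ A𝄪.
The 3rd is B♯ and the 9th is A𝄪.
B♯ up to A𝄪 spans 7 letter names and 11 semitones — a major seventh.

M7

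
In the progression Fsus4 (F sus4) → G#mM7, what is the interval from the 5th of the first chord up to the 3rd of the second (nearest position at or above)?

Fsus4 (F sus4) has C as its 5th, and G#mM7 has B as its 3rd.
From C to B is 11 semitones, exactly the major seventh.

major seventh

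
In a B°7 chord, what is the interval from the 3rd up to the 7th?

Spelling the chord: B-D-F-Ab.
So we need the interval from D up to Ab.
From D to Ab: 6 semitones over a fifth = diminished.

diminished fifth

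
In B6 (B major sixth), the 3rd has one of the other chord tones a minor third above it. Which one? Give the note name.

F#

B6 (B major sixth): B–D#–F#–G#.
The 3rd is D#. A minor third above D# is F#.
F# is the chord's 5th.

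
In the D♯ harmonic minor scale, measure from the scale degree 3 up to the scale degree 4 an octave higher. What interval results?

D♯ harmonic minor: D♯ E♯ F♯ G♯ A♯ B C𝄪.
So we need the interval from F♯ up to G♯.
Counting 9 letters and 14 half steps from F♯ gives a major ninth.

M9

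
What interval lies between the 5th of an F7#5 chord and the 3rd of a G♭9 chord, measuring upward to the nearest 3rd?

diminished 7th

The 5th of F7#5 is C♯; the 3rd of G♭9 is B♭.
7 letter names make it a seventh; at 9 semitones (a whole step narrower than major) the quality is diminished.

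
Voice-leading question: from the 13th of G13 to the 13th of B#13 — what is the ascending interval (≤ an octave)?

G13 has E as its 13th, and B#13 has G## as its 13th.
3 letter names make it a third; at 5 semitones (a half step wider than major) the quality is augmented.

augmented third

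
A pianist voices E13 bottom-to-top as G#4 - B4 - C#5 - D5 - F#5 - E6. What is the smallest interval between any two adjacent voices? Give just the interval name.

minor 2nd

Adjacent intervals: G#4→B4 = minor third; B4→C#5 = major second; C#5→D5 = minor second; D5→F#5 = major third; F#5→E6 = minor seventh.
The smallest is C#5 to D5, a minor second (1 semitone).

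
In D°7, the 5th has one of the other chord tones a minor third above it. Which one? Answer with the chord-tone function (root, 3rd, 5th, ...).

7th

Spelling the chord: D F Ab Cb.
The 5th is Ab. A minor third above Ab is Cb.
Cb is the chord's 7th.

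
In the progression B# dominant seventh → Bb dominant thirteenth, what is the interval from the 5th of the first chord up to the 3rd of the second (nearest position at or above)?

The 5th of B# dominant seventh is F##; the 3rd of Bb dominant thirteenth is D.
6 letter names make it a sixth; at 7 semitones (a whole step narrower than major) the quality is diminished.

diminished 6th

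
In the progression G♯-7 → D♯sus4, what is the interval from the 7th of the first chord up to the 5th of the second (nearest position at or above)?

major third

G♯-7 has F♯ as its 7th, and D♯sus4 has A♯ as its 5th.
Counting 3 letters and 4 half steps from F♯ gives a major third.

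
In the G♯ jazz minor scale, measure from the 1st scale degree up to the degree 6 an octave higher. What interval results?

major thirteenth

G♯ melodic minor: G♯ A♯ B C♯ D♯ E♯ F𝄪.
1st scale degree = G♯; scale degree 6 (up an octave) = E♯.
Counting 13 letters and 21 half steps from G♯ gives a major thirteenth.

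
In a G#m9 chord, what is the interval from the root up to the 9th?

G#min9: G#-B-D#-F#-A#.
That puts G# below A#.
Counting 9 letters and 14 half steps from G# gives a major ninth.

major ninth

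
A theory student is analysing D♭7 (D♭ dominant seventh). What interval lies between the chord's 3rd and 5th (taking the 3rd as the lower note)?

Spelling the chord: D♭, F, A♭, C♭.
3rd = F; 5th = A♭.
F up to A♭ is 3 semitones, a half step narrower than a major third, so the interval is minor.

minor third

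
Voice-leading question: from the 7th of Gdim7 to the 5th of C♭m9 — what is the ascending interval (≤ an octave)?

major second

The 7th of Gdim7 is F♭; the 5th of C♭m9 is G♭.
F♭ up to G♭ spans 2 letter names and 2 semitones — a major second.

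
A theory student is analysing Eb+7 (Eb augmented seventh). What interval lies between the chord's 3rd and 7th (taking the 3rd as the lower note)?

d5

Spelling the chord: Eb, G, B, Db.
The 3rd is G and the 7th is Db.
G up to Db is 6 semitones, a half step narrower than a perfect fifth, so the interval is diminished.
This 3–7 tritone is the characteristic tension at the heart of the dominant sound.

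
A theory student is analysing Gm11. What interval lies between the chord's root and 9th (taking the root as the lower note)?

G minor eleventh is spelled G–B♭–D–F–A–C.
That puts G below A.
Counting 9 letters and 14 half steps from G gives a major ninth.

major 9th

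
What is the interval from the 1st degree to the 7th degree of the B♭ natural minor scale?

B♭ natural minor: B♭ C D♭ E♭ F G♭ A♭.
So we need the interval from B♭ up to A♭.
From B♭ to A♭: 10 semitones over a seventh = minor.

minor seventh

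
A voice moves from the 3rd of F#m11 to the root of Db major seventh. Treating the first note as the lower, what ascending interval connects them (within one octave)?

diminished fourth

F#m11 has A as its 3rd, and Db major seventh has Db as its root.
4 letter names make it a fourth; at 4 semitones (a half step narrower than perfect) the quality is diminished.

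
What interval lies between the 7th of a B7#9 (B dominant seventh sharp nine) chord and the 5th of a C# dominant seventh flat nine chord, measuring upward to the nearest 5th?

major 7th

The 7th of B7#9 (B dominant seventh sharp nine) is A; the 5th of C# dominant seventh flat nine is G#.
A up to G# spans 7 letter names and 11 semitones — a major seventh.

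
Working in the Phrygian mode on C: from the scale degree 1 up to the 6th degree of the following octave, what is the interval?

C phrygian: C Db Eb F G Ab Bb.
Scale degree 1 = C; degree 6 (up an octave) = Ab.
13 letter names make it a thirteenth; at 20 semitones (a half step narrower than major) the quality is minor.

minor thirteenth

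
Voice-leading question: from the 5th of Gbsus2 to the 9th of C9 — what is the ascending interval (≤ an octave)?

augmented unison

The 5th of Gbsus2 is Db; the 9th of C9 is D.
1 letter names make it a unison; at 1 semitone (a half step wider than perfect) the quality is augmented.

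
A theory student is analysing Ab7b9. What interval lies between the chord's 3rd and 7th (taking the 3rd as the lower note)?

Ab7b9 (Ab dominant seventh flat nine): Ab–C–Eb–Gb–Bbb.
The 3rd is C and the 7th is Gb.
5 letter names make it a fifth; at 6 semitones (a half step narrower than perfect) the quality is diminished.
That tritone between 3rd and 7th is what gives the dominant seventh its pull toward resolution.

diminished fifth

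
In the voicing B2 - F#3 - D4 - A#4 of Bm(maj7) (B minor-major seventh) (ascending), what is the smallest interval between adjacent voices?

perfect fifth

Adjacent intervals: B2→F#3 = perfect fifth; F#3→D4 = minor sixth; D4→A#4 = augmented fifth.
The smallest is B2 to F#3, a perfect fifth (7 semitones).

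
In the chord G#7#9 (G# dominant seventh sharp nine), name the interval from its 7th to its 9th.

G#7#9 (G# dominant seventh sharp nine) is spelled G#, B#, D#, F#, A##.
That puts F# below A##.
From F# to A##: 5 semitones over a third = augmented.

augmented third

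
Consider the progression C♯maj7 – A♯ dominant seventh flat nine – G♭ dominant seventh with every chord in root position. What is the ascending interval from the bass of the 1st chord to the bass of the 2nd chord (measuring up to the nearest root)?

The roots are C♯ and A♯.
Counting 6 letters and 9 half steps from C♯ gives a major sixth.

M6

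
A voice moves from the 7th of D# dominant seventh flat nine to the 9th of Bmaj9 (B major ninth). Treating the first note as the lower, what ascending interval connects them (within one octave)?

The 7th of D# dominant seventh flat nine is C#; the 9th of Bmaj9 (B major ninth) is C#.
C# up to C# spans 1 letter names and 0 semitones — a perfect unison.

perfect unison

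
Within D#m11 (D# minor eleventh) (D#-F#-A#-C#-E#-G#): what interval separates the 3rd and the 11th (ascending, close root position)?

The 3rd is F# and the 11th is G#.
F# up to G# spans 9 letter names and 14 semitones — a major ninth.

major 9th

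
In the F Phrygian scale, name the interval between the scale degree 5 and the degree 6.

minor 2nd

F phrygian: F G♭ A♭ B♭ C D♭ E♭.
The scale degree 5 is C and the 6th degree is D♭.
From C to D♭: 1 semitone over a second = minor.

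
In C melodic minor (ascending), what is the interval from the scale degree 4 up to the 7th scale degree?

augmented fourth

Spelling C melodic minor (ascending): C D Eb F G A B.
The scale degree 4 is F and the 7th scale degree is B.
F up to B is 6 semitones, a half step wider than a perfect fourth, so the interval is augmented.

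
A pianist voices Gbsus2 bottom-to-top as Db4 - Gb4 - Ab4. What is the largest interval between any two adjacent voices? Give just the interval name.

Adjacent intervals: Db4→Gb4 = perfect fourth; Gb4→Ab4 = major second.
The largest is Db4 to Gb4, a perfect fourth (5 semitones).

perfect 4th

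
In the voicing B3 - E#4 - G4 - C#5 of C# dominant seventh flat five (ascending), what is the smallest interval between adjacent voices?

Adjacent intervals: B3→E#4 = augmented fourth; E#4→G4 = diminished third; G4→C#5 = augmented fourth.
The smallest is E#4 to G4, a diminished third (2 semitones).

diminished third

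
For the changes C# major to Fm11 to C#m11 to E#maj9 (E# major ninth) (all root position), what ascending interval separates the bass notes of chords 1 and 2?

diminished fourth

The roots are C# and F.
4 letter names make it a fourth; at 4 semitones (a half step narrower than perfect) the quality is diminished.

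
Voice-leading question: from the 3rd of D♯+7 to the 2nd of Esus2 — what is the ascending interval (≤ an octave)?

diminished octave

The 3rd of D♯+7 is F𝄪; the 2nd of Esus2 is F♯.
8 letter names make it an octave; at 11 semitones (a half step narrower than perfect) the quality is diminished.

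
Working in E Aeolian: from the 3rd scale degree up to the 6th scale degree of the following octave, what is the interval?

perfect 11th

Spelling E Aeolian: E F# G A B C D.
The 3rd scale degree is G and the 6th scale degree (up an octave) is C.
G up to C spans 11 letter names and 17 semitones — a perfect eleventh.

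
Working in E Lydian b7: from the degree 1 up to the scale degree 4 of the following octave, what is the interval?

The scale runs E F# G# A# B C# D.
The degree 1 is E and the 4th degree (up an octave) is A#.
11 letter names make it an eleventh; at 18 semitones (a half step wider than perfect) the quality is augmented.

augmented 11th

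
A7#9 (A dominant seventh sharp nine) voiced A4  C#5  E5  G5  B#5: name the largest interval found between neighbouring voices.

augmented third

Adjacent intervals: A4→C#5 = major third; C#5→E5 = minor third; E5→G5 = minor third; G5→B#5 = augmented third.
The largest is G5 to B#5, an augmented third (5 semitones).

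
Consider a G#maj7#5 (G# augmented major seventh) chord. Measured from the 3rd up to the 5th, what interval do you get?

Spelling the chord: G#, B#, D##, F##.
3rd = B#; 5th = D##.
From B# to D## is 4 semitones, exactly the major third.

major third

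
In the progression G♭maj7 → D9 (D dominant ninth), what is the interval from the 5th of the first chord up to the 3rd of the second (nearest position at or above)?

G♭maj7 has D♭ as its 5th, and D9 (D dominant ninth) has F♯ as its 3rd.
From D♭ to F♯: 5 semitones over a third = augmented.

augmented 3rd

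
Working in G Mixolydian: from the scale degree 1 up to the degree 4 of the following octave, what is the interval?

perfect eleventh

Spelling G Mixolydian: G A B C D E F.
That puts G below C.
G up to C spans 11 letter names and 17 semitones — a perfect eleventh.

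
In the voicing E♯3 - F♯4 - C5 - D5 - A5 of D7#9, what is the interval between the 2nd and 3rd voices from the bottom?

diminished 5th

Those voices are F♯4 and C5.
From F♯ to C: 6 semitones over a fifth = diminished.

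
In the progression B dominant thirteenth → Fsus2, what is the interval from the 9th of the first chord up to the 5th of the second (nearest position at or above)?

The 9th of B dominant thirteenth is C#; the 5th of Fsus2 is C.
From C# to C: 11 semitones over an octave = diminished.

diminished 8th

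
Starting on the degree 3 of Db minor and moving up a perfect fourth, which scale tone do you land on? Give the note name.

Bbb

The scale is Db Eb Fb Gb Ab Bbb Cb.
The degree 3 is Fb; a perfect fourth above that is Bbb — scale degree 6.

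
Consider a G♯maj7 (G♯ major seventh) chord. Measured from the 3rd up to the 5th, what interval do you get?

m3

G♯ major seventh: G♯-B♯-D♯-F𝄪.
3rd = B♯; 5th = D♯.
3 letter names make it a third; at 3 semitones (a half step narrower than major) the quality is minor.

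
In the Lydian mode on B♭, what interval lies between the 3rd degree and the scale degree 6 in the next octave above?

The scale runs B♭ C D E F G A.
3rd degree = D; scale degree 6 (up an octave) = G.
D up to G spans 11 letter names and 17 semitones — a perfect eleventh.

perfect eleventh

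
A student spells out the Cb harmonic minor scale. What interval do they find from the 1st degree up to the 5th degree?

Spelling the Cb harmonic minor scale: Cb Db Ebb Fb Gb Abb Bb.
That puts Cb below Gb.
Cb up to Gb spans 5 letter names and 7 semitones — a perfect fifth.

perfect fifth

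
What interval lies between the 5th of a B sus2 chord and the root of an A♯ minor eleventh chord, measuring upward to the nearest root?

major 3rd

The 5th of B sus2 is F♯; the root of A♯ minor eleventh is A♯.
Counting 3 letters and 4 half steps from F♯ gives a major third.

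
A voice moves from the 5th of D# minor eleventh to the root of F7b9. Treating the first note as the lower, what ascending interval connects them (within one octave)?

D# minor eleventh has A# as its 5th, and F7b9 has F as its root.
From A# to F: 7 semitones over a sixth = diminished.

diminished sixth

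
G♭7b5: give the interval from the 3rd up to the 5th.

diminished third

The chord tones of G♭7b5 are G♭–B♭–D𝄫–F♭.
The 3rd is B♭ and the 5th is D𝄫.
3 letter names make it a third; at 2 semitones (a whole step narrower than major) the quality is diminished.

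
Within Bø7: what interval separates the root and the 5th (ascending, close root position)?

d5

The chord tones of B half-diminished seventh are B–D–F–A.
So we need the interval from B up to F.
From B to F: 6 semitones over a fifth = diminished.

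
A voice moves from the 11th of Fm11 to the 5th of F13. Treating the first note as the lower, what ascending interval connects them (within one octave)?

major second

The 11th of Fm11 is B♭; the 5th of F13 is C.
From B♭ to C is 2 semitones, exactly the major second.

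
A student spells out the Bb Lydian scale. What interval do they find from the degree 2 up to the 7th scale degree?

M6

The scale runs Bb C D E F G A.
The degree 2 is C and the degree 7 is A.
From C to A is 9 semitones, exactly the major sixth.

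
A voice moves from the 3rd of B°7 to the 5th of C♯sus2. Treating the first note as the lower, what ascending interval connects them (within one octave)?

augmented 4th

B°7 has D as its 3rd, and C♯sus2 has G♯ as its 5th.
From D to G♯: 6 semitones over a fourth = augmented.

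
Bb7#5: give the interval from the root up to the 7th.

m7

Bbaug7 (Bb augmented seventh) is spelled Bb-D-F#-Ab.
Root = Bb; 7th = Ab.
7 letter names make it a seventh; at 10 semitones (a half step narrower than major) the quality is minor.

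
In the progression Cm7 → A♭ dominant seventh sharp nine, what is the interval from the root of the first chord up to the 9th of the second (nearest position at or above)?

M7

The root of Cm7 is C; the 9th of A♭ dominant seventh sharp nine is B.
From C to B is 11 semitones, exactly the major seventh.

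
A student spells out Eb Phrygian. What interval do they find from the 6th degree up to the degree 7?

M2

Eb phrygian: Eb Fb Gb Ab Bb Cb Db.
The 6th degree is Cb and the degree 7 is Db.
Counting 2 letters and 2 half steps from Cb gives a major second.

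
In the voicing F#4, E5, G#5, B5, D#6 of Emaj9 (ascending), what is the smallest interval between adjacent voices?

Adjacent intervals: F#4→E5 = minor seventh; E5→G#5 = major third; G#5→B5 = minor third; B5→D#6 = major third.
The smallest is G#5 to B5, a minor third (3 semitones).

minor third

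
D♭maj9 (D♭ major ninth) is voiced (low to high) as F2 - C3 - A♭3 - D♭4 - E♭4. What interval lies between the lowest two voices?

perfect fifth

Those voices are F2 and C3.
F up to C spans 5 letter names and 7 semitones — a perfect fifth.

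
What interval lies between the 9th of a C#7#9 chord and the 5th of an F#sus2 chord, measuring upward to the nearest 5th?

d7

The 9th of C#7#9 is D##; the 5th of F#sus2 is C#.
From D## to C#: 9 semitones over a seventh = diminished.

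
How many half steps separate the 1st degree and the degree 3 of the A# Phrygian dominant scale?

4

The scale is A# B C## D# E# F# G#.
A# up to C## is a major third — 4 semitones.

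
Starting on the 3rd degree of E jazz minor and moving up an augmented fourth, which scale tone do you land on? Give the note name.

C#

The scale is E F# G A B C# D#.
The 3rd degree is G; an augmented fourth above that is C# — scale degree 6.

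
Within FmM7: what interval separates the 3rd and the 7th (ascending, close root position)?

FmM7 is spelled F A♭ C E.
3rd = A♭; 7th = E.
A♭ up to E is 8 semitones, a half step wider than a perfect fifth, so the interval is augmented.

augmented fifth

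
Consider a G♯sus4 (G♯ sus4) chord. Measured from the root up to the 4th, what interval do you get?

Spelling the chord: G♯-C♯-D♯.
So we need the interval from G♯ up to C♯.
Counting 4 letters and 5 half steps from G♯ gives a perfect fourth.

perfect fourth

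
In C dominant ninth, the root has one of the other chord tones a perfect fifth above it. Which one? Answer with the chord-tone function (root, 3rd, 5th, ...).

5th

The chord tones of C dominant ninth are C-E-G-Bb-D.
The root is C. A perfect fifth above C is G.
G is the chord's 5th.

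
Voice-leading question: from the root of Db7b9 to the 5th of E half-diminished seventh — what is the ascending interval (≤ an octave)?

major sixth

Db7b9 has Db as its root, and E half-diminished seventh has Bb as its 5th.
Db up to Bb spans 6 letter names and 9 semitones — a major sixth.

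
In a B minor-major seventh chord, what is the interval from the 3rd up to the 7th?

augmented fifth

Bm(maj7): B-D-F#-A#.
The 3rd is D and the 7th is A#.
From D to A#: 8 semitones over a fifth = augmented.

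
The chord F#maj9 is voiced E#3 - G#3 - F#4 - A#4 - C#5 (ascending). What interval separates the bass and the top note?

The outer voices are E#3 and C#5.
From E# to C#: 20 semitones over a thirteenth = minor.

minor thirteenth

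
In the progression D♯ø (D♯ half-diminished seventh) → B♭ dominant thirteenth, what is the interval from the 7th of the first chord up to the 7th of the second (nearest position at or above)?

diminished sixth

The 7th of D♯ø (D♯ half-diminished seventh) is C♯; the 7th of B♭ dominant thirteenth is A♭.
6 letter names make it a sixth; at 7 semitones (a whole step narrower than major) the quality is diminished.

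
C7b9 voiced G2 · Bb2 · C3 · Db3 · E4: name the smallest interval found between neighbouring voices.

minor 2nd

Adjacent intervals: G2→Bb2 = minor third; Bb2→C3 = major second; C3→Db3 = minor second; Db3→E4 = augmented ninth.
The smallest is C3 to Db3, a minor second (1 semitone).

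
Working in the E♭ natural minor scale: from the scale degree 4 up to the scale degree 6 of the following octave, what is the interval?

minor tenth

E♭ natural minor: E♭ F G♭ A♭ B♭ C♭ D♭.
Scale degree 4 = A♭; 6th degree (up an octave) = C♭.
A♭ up to C♭ is 15 semitones, a half step narrower than a major tenth, so the interval is minor.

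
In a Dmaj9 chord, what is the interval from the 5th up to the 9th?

perfect 5th

Spelling the chord: D F♯ A C♯ E.
The 5th is A and the 9th is E.
From A to E is 7 semitones, exactly the perfect fifth.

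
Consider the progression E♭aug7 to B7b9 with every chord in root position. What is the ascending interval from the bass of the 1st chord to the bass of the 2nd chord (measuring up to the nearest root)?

The roots are E♭ and B.
From E♭ to B: 8 semitones over a fifth = augmented.

A5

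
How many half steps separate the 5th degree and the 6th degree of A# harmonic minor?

1

The scale is A# B# C# D# E# F# G##.
E# up to F# is a minor second — 1 semitone.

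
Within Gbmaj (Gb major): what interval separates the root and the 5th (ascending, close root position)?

Spelling the chord: Gb–Bb–Db.
Root = Gb; 5th = Db.
From Gb to Db is 7 semitones, exactly the perfect fifth.

perfect fifth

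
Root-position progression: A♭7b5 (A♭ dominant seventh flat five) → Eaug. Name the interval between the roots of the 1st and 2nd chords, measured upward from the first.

augmented 5th

The roots are A♭ and E.
A♭ up to E is 8 semitones, a half step wider than a perfect fifth, so the interval is augmented.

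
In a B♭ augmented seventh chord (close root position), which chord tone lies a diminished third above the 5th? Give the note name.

B♭aug7 (B♭ augmented seventh) is spelled B♭-D-F♯-A♭.
The 5th is F♯. A diminished third above F♯ is A♭.
A♭ is the chord's 7th.

Ab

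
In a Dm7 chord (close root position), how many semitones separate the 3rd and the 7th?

7

Dmin7: D, F, A, C.
F to C is a perfect fifth: 7 semitones.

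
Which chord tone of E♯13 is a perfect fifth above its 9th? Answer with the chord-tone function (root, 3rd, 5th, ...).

E♯13: E♯–G𝄪–B♯–D♯–F𝄪–C𝄪.
The 9th is F𝄪. A perfect fifth above F𝄪 is C𝄪.
C𝄪 is the chord's 13th.

13th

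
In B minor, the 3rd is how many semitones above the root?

3

Spelling the chord: B, D, F#.
B to D is a minor third: 3 semitones.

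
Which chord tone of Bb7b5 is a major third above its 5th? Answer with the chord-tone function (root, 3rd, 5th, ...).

7th

The chord tones of Bb7b5 (Bb dominant seventh flat five) are Bb, D, Fb, Ab.
The 5th is Fb. A major third above Fb is Ab.
Ab is the chord's 7th.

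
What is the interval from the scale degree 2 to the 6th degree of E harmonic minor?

The scale runs E F♯ G A B C D♯.
Scale degree 2 = F♯; degree 6 = C.
From F♯ to C: 6 semitones over a fifth = diminished.

diminished fifth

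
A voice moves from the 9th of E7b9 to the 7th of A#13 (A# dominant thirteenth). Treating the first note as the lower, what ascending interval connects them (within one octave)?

The 9th of E7b9 is F; the 7th of A#13 (A# dominant thirteenth) is G#.
From F to G#: 3 semitones over a second = augmented.

augmented second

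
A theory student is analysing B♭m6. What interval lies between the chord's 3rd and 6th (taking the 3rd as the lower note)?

Spelling the chord: B♭ D♭ F G.
That puts D♭ below G.
D♭ up to G is 6 semitones, a half step wider than a perfect fourth, so the interval is augmented.

augmented fourth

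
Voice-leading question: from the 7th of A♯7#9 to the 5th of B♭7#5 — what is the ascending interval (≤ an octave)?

minor seventh

A♯7#9 has G♯ as its 7th, and B♭7#5 has F♯ as its 5th.
G♯ up to F♯ is 10 semitones, a half step narrower than a major seventh, so the interval is minor.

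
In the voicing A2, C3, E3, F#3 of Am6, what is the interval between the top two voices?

Those voices are E3 and F#3.
E up to F# spans 2 letter names and 2 semitones — a major second.

major second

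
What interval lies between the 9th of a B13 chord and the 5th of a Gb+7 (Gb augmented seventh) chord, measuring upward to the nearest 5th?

minor second

B13 has C# as its 9th, and Gb+7 (Gb augmented seventh) has D as its 5th.
From C# to D: 1 semitone over a second = minor.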